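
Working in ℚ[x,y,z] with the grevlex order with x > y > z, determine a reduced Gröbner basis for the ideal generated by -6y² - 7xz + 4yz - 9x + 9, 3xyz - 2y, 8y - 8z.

f_1 = -6y² - 7xz + 4yz - 9x + 9, LT = y².
f_2 = 3xyz - 2y, LT = xyz.
f_3 = 8y - 8z, LT = y.

S(f_1,f_2): lcm = xy²z. S = 7/6x²z² - ⅔xyz² + 3/2x²z + ⅔y² - 3/2xz.
  leading term x²z²: no divisor's leading term divides it; move 7/6x²z² to the remainder.
  leading term xyz²: subtract (-2/9z)·f_2 from -⅔xyz² + 3/2x²z + ⅔y² - 3/2xz → 3/2x²z + ⅔y² - 3/2xz - 4/9yz
  leading term x²z: no divisor's leading term divides it; move 3/2x²z to the remainder.
  leading term y²: subtract (-1/9)·f_1 from ⅔y² - 3/2xz - 4/9yz → -41/18xz - x + 1
  leading term xz: no divisor's leading term divides it; move -41/18xz to the remainder.
  leading term x: no divisor's leading term divides it; move -x to the remainder.
  leading term 1: no divisor's leading term divides it; move 1 to the remainder.
  remainder 7/6x²z² + 3/2x²z - 41/18xz - x + 1 ≠ 0; add g_4 = 7/6x²z² + 3/2x²z - 41/18xz - x + 1 to the basis.

S(f_1,f_3): lcm = y². S = 7/6xz + ⅓yz + 3/2x - 3/2.
  leading term xz: no divisor's leading term divides it; move 7/6xz to the remainder.
  leading term yz: subtract (1/24z)·f_3 from ⅓yz + 3/2x - 3/2 → ⅓z² + 3/2x - 3/2
  leading term z²: no divisor's leading term divides it; move ⅓z² to the remainder.
  leading term x: no divisor's leading term divides it; move 3/2x to the remainder.
  leading term 1: no divisor's leading term divides it; move -3/2 to the remainder.
  remainder 7/6xz + ⅓z² + 3/2x - 3/2 ≠ 0; add g_5 = 7/6xz + ⅓z² + 3/2x - 3/2 to the basis.

S(f_2,f_3): lcm = xyz. S = xz² - ⅔y.
  leading term xz²: subtract (6/7z)·g_5 from xz² - ⅔y → -2/7z³ - 9/7xz - ⅔y + 9/7z
  leading term z³: no divisor's leading term divides it; move -2/7z³ to the remainder.
  leading term xz: subtract (-54/49)·g_5 from -9/7xz - ⅔y + 9/7z → 18/49z² + 81/49x - ⅔y + 9/7z - 81/49
  leading term z²: no divisor's leading term divides it; move 18/49z² to the remainder.
  leading term x: no divisor's leading term divides it; move 81/49x to the remainder.
  leading term y: subtract (-1/12)·f_3 from -⅔y + 9/7z - 81/49 → 13/21z - 81/49
  leading term z: no divisor's leading term divides it; move 13/21z to the remainder.
  leading term 1: no divisor's leading term divides it; move -81/49 to the remainder.
  remainder -2/7z³ + 18/49z² + 81/49x + 13/21z - 81/49 ≠ 0; add g_6 = -2/7z³ + 18/49z² + 81/49x + 13/21z - 81/49 to the basis.

S(f_2,g_6): lcm = xyz³. S = 9/7xyz² + 81/14x²y + 13/6xyz - ⅔yz² - 81/14xy.
  leading term xyz²: subtract (3/7z)·f_2 from 9/7xyz² + 81/14x²y + 13/6xyz - ⅔yz² - 81/14xy → 81/14x²y + 13/6xyz - ⅔yz² - 81/14xy + 6/7yz
  leading term x²y: subtract (81/112x²)·f_3 from 81/14x²y + 13/6xyz - ⅔yz² - 81/14xy + 6/7yz → 81/14x²z + 13/6xyz - ⅔yz² - 81/14xy + 6/7yz
  leading term x²z: subtract (243/49x)·g_5 from 81/14x²z + 13/6xyz - ⅔yz² - 81/14xy + 6/7yz → 13/6xyz - 81/49xz² - ⅔yz² - 729/98x² - 81/14xy + 6/7yz + 729/98x
  leading term xyz: subtract (13/18)·f_2 from 13/6xyz - 81/49xz² - ⅔yz² - 729/98x² - 81/14xy + 6/7yz + 729/98x → -81/49xz² - ⅔yz² - 729/98x² - 81/14xy + 6/7yz + 729/98x + 13/9y
  leading term xz²: subtract (-486/343z)·g_5 from -81/49xz² - ⅔yz² - 729/98x² - 81/14xy + 6/7yz + 729/98x + 13/9y → -⅔yz² + 162/343z³ - 729/98x² - 81/14xy + 729/343xz + 6/7yz + 729/98x + 13/9y - 729/343z
  leading term yz²: subtract (-1/12z²)·f_3 from -⅔yz² + 162/343z³ - 729/98x² - 81/14xy + 729/343xz + 6/7yz + 729/98x + 13/9y - 729/343z → -200/1029z³ - 729/98x² - 81/14xy + 729/343xz + 6/7yz + 729/98x + 13/9y - 729/343z
  leading term z³: subtract (100/147)·g_6 from -200/1029z³ - 729/98x² - 81/14xy + 729/343xz + 6/7yz + 729/98x + 13/9y - 729/343z → -729/98x² - 81/14xy + 729/343xz + 6/7yz - 600/2401z² + 30321/4802x + 13/9y - 1123/441z + 2700/2401
  leading term x²: no divisor's leading term divides it; move -729/98x² to the remainder.
  leading term xy: subtract (-81/112x)·f_3 from -81/14xy + 729/343xz + 6/7yz - 600/2401z² + 30321/4802x + 13/9y - 1123/441z + 2700/2401 → -2511/686xz + 6/7yz - 600/2401z² + 30321/4802x + 13/9y - 1123/441z + 2700/2401
  leading term xz: subtract (-7533/2401)·g_5 from -2511/686xz + 6/7yz - 600/2401z² + 30321/4802x + 13/9y - 1123/441z + 2700/2401 → 6/7yz + 39/49z² + 540/49x + 13/9y - 1123/441z - 351/98
  leading term yz: subtract (3/28z)·f_3 from 6/7yz + 39/49z² + 540/49x + 13/9y - 1123/441z - 351/98 → 81/49z² + 540/49x + 13/9y - 1123/441z - 351/98
  leading term z²: no divisor's leading term divides it; move 81/49z² to the remainder.
  leading term x: no divisor's leading term divides it; move 540/49x to the remainder.
  leading term y: subtract (13/72)·f_3 from 13/9y - 1123/441z - 351/98 → -54/49z - 351/98
  leading term z: no divisor's leading term divides it; move -54/49z to the remainder.
  leading term 1: no divisor's leading term divides it; move -351/98 to the remainder.
  remainder -729/98x² + 81/49z² + 540/49x - 54/49z - 351/98 ≠ 0; add g_7 = -729/98x² + 81/49z² + 540/49x - 54/49z - 351/98 to the basis.

The other S-polynomials (S(f_1,g_4), S(f_2,g_4), S(f_3,g_4), S(f_1,g_5), S(f_2,g_5), S(f_3,g_5), S(g_4,g_5), S(f_1,g_6), S(f_3,g_6), S(g_4,g_6), S(g_5,g_6), S(f_1,g_7), S(f_2,g_7), S(f_3,g_7), S(g_4,g_7), S(g_5,g_7), S(g_6,g_7)) all reduce to 0 modulo the current basis, so we have a Gröbner basis.
Inter-reduce: drop elements whose leading term is divisible by another's, tail-reduce, and make monic.

G = {z³ - 9/7z² - 81/14x - 13/6z + 81/14, x² - 2/9z² - 40/27x + 4/27z + 13/27, xz + 2/7z² + 9/7x - 9/7, y - z}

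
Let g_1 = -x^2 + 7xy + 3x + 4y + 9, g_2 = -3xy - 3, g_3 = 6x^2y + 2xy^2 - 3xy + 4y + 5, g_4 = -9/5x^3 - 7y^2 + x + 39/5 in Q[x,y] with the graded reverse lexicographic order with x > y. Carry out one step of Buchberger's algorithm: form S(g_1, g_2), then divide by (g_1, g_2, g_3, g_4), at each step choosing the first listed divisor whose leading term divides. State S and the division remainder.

lcm(LM(g_1), LM(g_2)) = x^2y.
S = (lcm/LT(g_1))·g_1 − (lcm/LT(g_2))·g_2 = -7xy^2 - 3xy - 4y^2 - x - 9y.
Reduce S modulo (g_1, g_2, g_3, g_4) in that order:
  leading term xy^2: subtract (7/3y)·g_2 from -7xy^2 - 3xy - 4y^2 - x - 9y → -3xy - 4y^2 - x - 2y
  leading term xy: subtract (1)·g_2 from -3xy - 4y^2 - x - 2y → -4y^2 - x - 2y + 3
  leading term y^2: no divisor's leading term divides it; move -4y^2 to the remainder.
  leading term x: no divisor's leading term divides it; move -x to the remainder.
  leading term y: no divisor's leading term divides it; move -2y to the remainder.
  leading term 1: no divisor's leading term divides it; move 3 to the remainder.
The remainder -4y^2 - x - 2y + 3 is nonzero, so it would be added as the next basis element.
An S-polynomial is built so that the two leading terms cancel; whether anything survives reduction is exactly the Gröbner-basis criterion.

S(g_1, g_2) = -7xy^2 - 3xy - 4y^2 - x - 9y; remainder on division = -4y^2 - x - 2y + 3.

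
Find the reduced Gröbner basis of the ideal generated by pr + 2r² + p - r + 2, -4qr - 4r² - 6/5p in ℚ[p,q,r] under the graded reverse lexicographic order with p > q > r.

G = {p² - 10/3pq + 8/3r² + ⅓p - 20/3q - 8r + 8/3, pr + 2r² + p - r + 2, qr + r² + 3/10p}

f_1 = pr + 2r² + p - r + 2, LT = pr.
f_2 = -4qr - 4r² - 6/5p, LT = qr.

S(f_1,f_2): lcm = pqr. S = -pr² + 2qr² - 3/10p² + pq - qr + 2q.
  leading term pr²: subtract (-r)·f_1 from -pr² + 2qr² - 3/10p² + pq - qr + 2q → 2qr² + 2r³ - 3/10p² + pq + pr - qr - r² + 2q + 2r
  leading term qr²: subtract (-½r)·f_2 from 2qr² + 2r³ - 3/10p² + pq + pr - qr - r² + 2q + 2r → -3/10p² + pq + ⅖pr - qr - r² + 2q + 2r
  leading term p²: no divisor's leading term divides it; move -3/10p² to the remainder.
  leading term pq: no divisor's leading term divides it; move pq to the remainder.
  leading term pr: subtract (⅖)·f_1 from ⅖pr - qr - r² + 2q + 2r → -qr - 9/5r² - ⅖p + 2q + 12/5r - ⅘
  leading term qr: subtract (¼)·f_2 from -qr - 9/5r² - ⅖p + 2q + 12/5r - ⅘ → -⅘r² - 1/10p + 2q + 12/5r - ⅘
  leading term r²: no divisor's leading term divides it; move -⅘r² to the remainder.
  leading term p: no divisor's leading term divides it; move -1/10p to the remainder.
  leading term q: no divisor's leading term divides it; move 2q to the remainder.
  leading term r: no divisor's leading term divides it; move 12/5r to the remainder.
  leading term 1: no divisor's leading term divides it; move -⅘ to the remainder.
  remainder -3/10p² + pq - ⅘r² - 1/10p + 2q + 12/5r - ⅘ ≠ 0; add g_3 = -3/10p² + pq - ⅘r² - 1/10p + 2q + 12/5r - ⅘ to the basis.

The other S-polynomials (S(f_1,g_3), S(f_2,g_3)) all reduce to 0 modulo the current basis, so we have a Gröbner basis.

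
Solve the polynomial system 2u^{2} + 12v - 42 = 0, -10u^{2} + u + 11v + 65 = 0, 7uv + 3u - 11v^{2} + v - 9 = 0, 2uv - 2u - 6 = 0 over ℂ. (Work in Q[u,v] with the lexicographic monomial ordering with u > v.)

Compute a lex Gröbner basis by Buchberger's algorithm.
f_1 = 2u^{2} + 12v - 42, LT = u^{2}.
f_2 = -10u^{2} + u + 11v + 65, LT = u^{2}.
f_3 = 7uv + 3u - 11v^{2} + v - 9, LT = uv.
f_4 = 2uv - 2u - 6, LT = uv.

S(f_1,f_2): lcm = u^{2}. S = \tfrac{1}{10}u + \tfrac{71}{10}v - \tfrac{29}{2}.
  reduce S modulo (f_1, f_2, f_3, f_4):
  remainder \tfrac{1}{10}u + \tfrac{71}{10}v - \tfrac{29}{2} ≠ 0; add h_5 = \tfrac{1}{10}u + \tfrac{71}{10}v - \tfrac{29}{2} to the basis.

S(f_1,f_3): lcm = u^{2}v. S = -\tfrac{3}{7}u^{2} + \tfrac{11}{7}uv^{2} - \tfrac{1}{7}uv + \tfrac{9}{7}u + 6v^{2} - 21v.
  reduce S modulo (f_1, f_2, f_3, f_4, h_5):
  remainder \tfrac{121}{49}v^{3} + \tfrac{1541}{343}v^{2} - \tfrac{45419}{343}v + \tfrac{77898}{343} ≠ 0; add h_6 = \tfrac{121}{49}v^{3} + \tfrac{1541}{343}v^{2} - \tfrac{45419}{343}v + \tfrac{77898}{343} to the basis.

S(f_1,f_4): lcm = u^{2}v. S = u^{2} + 3u + 6v^{2} - 21v.
  reduce S modulo (f_1, f_2, f_3, f_4, h_5, h_6):
  remainder 6v^{2} - 240v + 456 ≠ 0; add h_7 = 6v^{2} - 240v + 456 to the basis.

S(f_2,f_3): lcm = u^{2}v. S = -\tfrac{3}{7}u^{2} + \tfrac{11}{7}uv^{2} - \tfrac{17}{70}uv + \tfrac{9}{7}u - \tfrac{11}{10}v^{2} - \tfrac{13}{2}v.
  reduce S modulo (f_1, f_2, f_3, f_4, h_5, h_6, h_7):
  remainder -\tfrac{19517}{70}v + \tfrac{19517}{35} ≠ 0; add h_8 = -\tfrac{19517}{70}v + \tfrac{19517}{35} to the basis.

The other S-polynomials (S(f_2,f_4), S(f_3,f_4), S(f_1,h_5), S(f_2,h_5), S(f_3,h_5), S(f_4,h_5), S(f_1,h_6), S(f_2,h_6), S(f_3,h_6), S(f_4,h_6), S(h_5,h_6), S(f_1,h_7), S(f_2,h_7), S(f_3,h_7), S(f_4,h_7), S(h_5,h_7), S(h_6,h_7), S(f_1,h_8), S(f_2,h_8), S(f_3,h_8), S(f_4,h_8), S(h_5,h_8), S(h_6,h_8), S(h_7,h_8)) all reduce to 0 modulo the current basis, so we have a Gröbner basis.
Inter-reduce: drop elements whose leading term is divisible by another's, tail-reduce, and make monic.
Reduced Gröbner basis: {u - 3, v - 2}.

A lex Gröbner basis eliminates variables successively. Here v - 2 depends only on v, with roots {2}; lifting each root through the earlier basis elements recovers the full solutions.
  v = 2: the earlier basis element becomes u - 3 = 0, giving u = 3 — point (3, 2).

{(3, 2)}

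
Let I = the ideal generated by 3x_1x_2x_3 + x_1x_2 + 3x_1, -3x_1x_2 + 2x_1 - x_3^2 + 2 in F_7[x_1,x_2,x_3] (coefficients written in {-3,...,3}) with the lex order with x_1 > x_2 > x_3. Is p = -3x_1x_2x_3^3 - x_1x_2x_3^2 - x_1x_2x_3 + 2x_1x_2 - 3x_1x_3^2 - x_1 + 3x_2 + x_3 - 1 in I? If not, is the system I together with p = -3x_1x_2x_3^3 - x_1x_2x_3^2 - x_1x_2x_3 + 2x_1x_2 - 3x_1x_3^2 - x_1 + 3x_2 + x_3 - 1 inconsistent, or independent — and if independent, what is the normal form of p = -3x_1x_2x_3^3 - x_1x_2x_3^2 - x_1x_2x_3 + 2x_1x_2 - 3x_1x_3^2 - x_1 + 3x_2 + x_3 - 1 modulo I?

First compute the reduced Gröbner basis of I by Buchberger's algorithm.
f_1 = 3x_1x_2x_3 + x_1x_2 + 3x_1, LT = x_1x_2x_3.
f_2 = -3x_1x_2 + 2x_1 - x_3^2 + 2, LT = x_1x_2.

S(f_1,f_2): lcm = x_1x_2x_3. S = -2x_1x_2 + 3x_1x_3 + x_1 + 2x_3^3 + 3x_3.
  leading term x_1x_2: subtract (3)·f_2 from -2x_1x_2 + 3x_1x_3 + x_1 + 2x_3^3 + 3x_3 → 3x_1x_3 + 2x_1 + 2x_3^3 + 3x_3^2 + 3x_3 + 1
  leading term x_1x_3: no divisor's leading term divides it; move 3x_1x_3 to the remainder.
  leading term x_1: no divisor's leading term divides it; move 2x_1 to the remainder.
  leading term x_3^3: no divisor's leading term divides it; move 2x_3^3 to the remainder.
  leading term x_3^2: no divisor's leading term divides it; move 3x_3^2 to the remainder.
  leading term x_3: no divisor's leading term divides it; move 3x_3 to the remainder.
  leading term 1: no divisor's leading term divides it; move 1 to the remainder.
  remainder 3x_1x_3 + 2x_1 + 2x_3^3 + 3x_3^2 + 3x_3 + 1 ≠ 0; add h_3 = 3x_1x_3 + 2x_1 + 2x_3^3 + 3x_3^2 + 3x_3 + 1 to the basis.

S(f_1,h_3): lcm = x_1x_2x_3. S = 2x_1x_2 + x_1 - 3x_2x_3^3 - x_2x_3^2 - x_2x_3 + 2x_2.
  leading term x_1x_2: subtract (-3)·f_2 from 2x_1x_2 + x_1 - 3x_2x_3^3 - x_2x_3^2 - x_2x_3 + 2x_2 → -3x_2x_3^3 - x_2x_3^2 - x_2x_3 + 2x_2 - 3x_3^2 - 1
  leading term x_2x_3^3: no divisor's leading term divides it; move -3x_2x_3^3 to the remainder.
  leading term x_2x_3^2: no divisor's leading term divides it; move -x_2x_3^2 to the remainder.
  leading term x_2x_3: no divisor's leading term divides it; move -x_2x_3 to the remainder.
  leading term x_2: no divisor's leading term divides it; move 2x_2 to the remainder.
  leading term x_3^2: no divisor's leading term divides it; move -3x_3^2 to the remainder.
  leading term 1: no divisor's leading term divides it; move -1 to the remainder.
  remainder -3x_2x_3^3 - x_2x_3^2 - x_2x_3 + 2x_2 - 3x_3^2 - 1 ≠ 0; add h_4 = -3x_2x_3^3 - x_2x_3^2 - x_2x_3 + 2x_2 - 3x_3^2 - 1 to the basis.

The other S-polynomials (S(f_2,h_3), S(f_1,h_4), S(f_2,h_4), S(h_3,h_4)) all reduce to 0 modulo the current basis, so we have a Gröbner basis.
Inter-reduce: drop elements whose leading term is divisible by another's, tail-reduce, and make monic.
Reduced Gröbner basis: {x_1x_2 - 3x_1 - 2x_3^2 - 3, x_1x_3 + 3x_1 + 3x_3^3 + x_3^2 + x_3 - 2, x_2x_3^3 - 2x_2x_3^2 - 2x_2x_3 - 3x_2 + x_3^2 - 2}.
Label its elements g_1 = x_1x_2 - 3x_1 - 2x_3^2 - 3, g_2 = x_1x_3 + 3x_1 + 3x_3^3 + x_3^2 + x_3 - 2, g_3 = x_2x_3^3 - 2x_2x_3^2 - 2x_2x_3 - 3x_2 + x_3^2 - 2.

Reduce p = -3x_1x_2x_3^3 - x_1x_2x_3^2 - x_1x_2x_3 + 2x_1x_2 - 3x_1x_3^2 - x_1 + 3x_2 + x_3 - 1 modulo G:
  leading term x_1x_2x_3^3: subtract (-3x_3^3)·g_1 from -3x_1x_2x_3^3 - x_1x_2x_3^2 - x_1x_2x_3 + 2x_1x_2 - 3x_1x_3^2 - x_1 + 3x_2 + x_3 - 1 → -x_1x_2x_3^2 - x_1x_2x_3 + 2x_1x_2 - 2x_1x_3^3 - 3x_1x_3^2 - x_1 + 3x_2 + x_3^5 - 2x_3^3 + x_3 - 1
  leading term x_1x_2x_3^2: subtract (-x_3^2)·g_1 from -x_1x_2x_3^2 - x_1x_2x_3 + 2x_1x_2 - 2x_1x_3^3 - 3x_1x_3^2 - x_1 + 3x_2 + x_3^5 - 2x_3^3 + x_3 - 1 → -x_1x_2x_3 + 2x_1x_2 - 2x_1x_3^3 + x_1x_3^2 - x_1 + 3x_2 + x_3^5 - 2x_3^4 - 2x_3^3 - 3x_3^2 + x_3 - 1
  leading term x_1x_2x_3: subtract (-x_3)·g_1 from -x_1x_2x_3 + 2x_1x_2 - 2x_1x_3^3 + x_1x_3^2 - x_1 + 3x_2 + x_3^5 - 2x_3^4 - 2x_3^3 - 3x_3^2 + x_3 - 1 → 2x_1x_2 - 2x_1x_3^3 + x_1x_3^2 - 3x_1x_3 - x_1 + 3x_2 + x_3^5 - 2x_3^4 + 3x_3^3 - 3x_3^2 - 2x_3 - 1
  leading term x_1x_2: subtract (2)·g_1 from 2x_1x_2 - 2x_1x_3^3 + x_1x_3^2 - 3x_1x_3 - x_1 + 3x_2 + x_3^5 - 2x_3^4 + 3x_3^3 - 3x_3^2 - 2x_3 - 1 → -2x_1x_3^3 + x_1x_3^2 - 3x_1x_3 - 2x_1 + 3x_2 + x_3^5 - 2x_3^4 + 3x_3^3 + x_3^2 - 2x_3 - 2
  leading term x_1x_3^3: subtract (-2x_3^2)·g_2 from -2x_1x_3^3 + x_1x_3^2 - 3x_1x_3 - 2x_1 + 3x_2 + x_3^5 - 2x_3^4 + 3x_3^3 + x_3^2 - 2x_3 - 2 → -3x_1x_3 - 2x_1 + 3x_2 - 2x_3^3 - 3x_3^2 - 2x_3 - 2
  leading term x_1x_3: subtract (-3)·g_2 from -3x_1x_3 - 2x_1 + 3x_2 - 2x_3^3 - 3x_3^2 - 2x_3 - 2 → 3x_2 + x_3 - 1
  leading term x_2: no divisor's leading term divides it; move 3x_2 to the remainder.
  leading term x_3: no divisor's leading term divides it; move x_3 to the remainder.
  leading term 1: no divisor's leading term divides it; move -1 to the remainder.
  normal form = 3x_2 + x_3 - 1.
The normal form is nonzero, so p ∉ I. Since p minus its normal form lies in I, I + (p) = I + (r) where r = 3x_2 + x_3 - 1; decide whether this ideal is the whole ring.
Run Buchberger on G together with r (pairs among the g_i already reduce to 0 since G is a Gröbner basis):
g_1 = x_1x_2 - 3x_1 - 2x_3^2 - 3, LT = x_1x_2.
g_2 = x_1x_3 + 3x_1 + 3x_3^3 + x_3^2 + x_3 - 2, LT = x_1x_3.
g_3 = x_2x_3^3 - 2x_2x_3^2 - 2x_2x_3 - 3x_2 + x_3^2 - 2, LT = x_2x_3^3.
r = 3x_2 + x_3 - 1, LT = x_2.

S(g_1,r): lcm = x_1x_2. S = 2x_1x_3 + 2x_1 - 2x_3^2 - 3.
  leading term x_1x_3: subtract (2)·g_2 from 2x_1x_3 + 2x_1 - 2x_3^2 - 3 → 3x_1 + x_3^3 + 3x_3^2 - 2x_3 + 1
  leading term x_1: no divisor's leading term divides it; move 3x_1 to the remainder.
  leading term x_3^3: no divisor's leading term divides it; move x_3^3 to the remainder.
  leading term x_3^2: no divisor's leading term divides it; move 3x_3^2 to the remainder.
  leading term x_3: no divisor's leading term divides it; move -2x_3 to the remainder.
  leading term 1: no divisor's leading term divides it; move 1 to the remainder.
  remainder 3x_1 + x_3^3 + 3x_3^2 - 2x_3 + 1 ≠ 0; add m_5 = 3x_1 + x_3^3 + 3x_3^2 - 2x_3 + 1 to the basis.

S(g_3,r): lcm = x_2x_3^3. S = -2x_2x_3^2 - 2x_2x_3 - 3x_2 + 2x_3^4 - 2x_3^3 + x_3^2 - 2.
  leading term x_2x_3^2: subtract (-3x_3^2)·r from -2x_2x_3^2 - 2x_2x_3 - 3x_2 + 2x_3^4 - 2x_3^3 + x_3^2 - 2 → -2x_2x_3 - 3x_2 + 2x_3^4 + x_3^3 - 2x_3^2 - 2
  leading term x_2x_3: subtract (-3x_3)·r from -2x_2x_3 - 3x_2 + 2x_3^4 + x_3^3 - 2x_3^2 - 2 → -3x_2 + 2x_3^4 + x_3^3 + x_3^2 - 3x_3 - 2
  leading term x_2: subtract (-1)·r from -3x_2 + 2x_3^4 + x_3^3 + x_3^2 - 3x_3 - 2 → 2x_3^4 + x_3^3 + x_3^2 - 2x_3 - 3
  leading term x_3^4: no divisor's leading term divides it; move 2x_3^4 to the remainder.
  leading term x_3^3: no divisor's leading term divides it; move x_3^3 to the remainder.
  leading term x_3^2: no divisor's leading term divides it; move x_3^2 to the remainder.
  leading term x_3: no divisor's leading term divides it; move -2x_3 to the remainder.
  leading term 1: no divisor's leading term divides it; move -3 to the remainder.
  remainder 2x_3^4 + x_3^3 + x_3^2 - 2x_3 - 3 ≠ 0; add m_6 = 2x_3^4 + x_3^3 + x_3^2 - 2x_3 - 3 to the basis.

The other S-polynomials (S(g_1,g_2), S(g_1,g_3), S(g_2,g_3), S(g_2,r), S(g_1,m_5), S(g_2,m_5), S(g_3,m_5), S(r,m_5), S(g_1,m_6), S(g_2,m_6), S(g_3,m_6), S(r,m_6), S(m_5,m_6)) all reduce to 0 modulo the current basis, so we have a Gröbner basis.
Inter-reduce: drop elements whose leading term is divisible by another's, tail-reduce, and make monic.
Reduced Gröbner basis: {x_1 - 2x_3^3 + x_3^2 - 3x_3 - 2, x_2 - 2x_3 + 2, x_3^4 - 3x_3^3 - 3x_3^2 - x_3 + 2}.
The reduced Gröbner basis of I + (p) is {x_1 - 2x_3^3 + x_3^2 - 3x_3 - 2, x_2 - 2x_3 + 2, x_3^4 - 3x_3^3 - 3x_3^2 - x_3 + 2} ≠ {1}, a proper ideal, so the enlarged system stays consistent: p is independent of I, with normal form 3x_2 + x_3 - 1.

-3x_1x_2x_3^3 - x_1x_2x_3^2 - x_1x_2x_3 + 2x_1x_2 - 3x_1x_3^2 - x_1 + 3x_2 + x_3 - 1 is independent of I; its normal form modulo I is 3x_2 + x_3 - 1.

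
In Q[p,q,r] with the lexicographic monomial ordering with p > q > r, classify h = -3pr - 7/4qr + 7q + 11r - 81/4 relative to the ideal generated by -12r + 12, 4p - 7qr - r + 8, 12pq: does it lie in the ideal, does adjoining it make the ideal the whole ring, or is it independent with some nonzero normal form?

Adjoining -3pr - 7/4qr + 7q + 11r - 81/4 makes the ideal the whole ring: the system is inconsistent.

First compute the reduced Gröbner basis of I by Buchberger's algorithm.
f_1 = -12r + 12, LT = r.
f_2 = 4p - 7qr - r + 8, LT = p.
f_3 = 12pq, LT = pq.

S(f_1,f_2): leading monomials are coprime, so the S-polynomial reduces to 0 (Buchberger's first criterion).
S(f_1,f_3): leading monomials are coprime, so the S-polynomial reduces to 0 (Buchberger's first criterion).
S(f_2,f_3): lcm = pq. S = -7/4q^2r - 1/4qr + 2q.
  leading term q^2r: subtract (7/48q^2)·f_1 from -7/4q^2r - 1/4qr + 2q → -7/4q^2 - 1/4qr + 2q
  leading term q^2: no divisor's leading term divides it; move -7/4q^2 to the remainder.
  leading term qr: subtract (1/48q)·f_1 from -1/4qr + 2q → 7/4q
  leading term q: no divisor's leading term divides it; move 7/4q to the remainder.
  remainder -7/4q^2 + 7/4q ≠ 0; add k_4 = -7/4q^2 + 7/4q to the basis.

S(f_1,k_4): leading monomials are coprime, so the S-polynomial reduces to 0 (Buchberger's first criterion).
S(f_2,k_4): leading monomials are coprime, so the S-polynomial reduces to 0 (Buchberger's first criterion).
S(f_3,k_4): lcm = pq^2. S = pq.
  leading term pq: subtract (1/4q)·f_2 from pq → 7/4q^2r + 1/4qr - 2q
  leading term q^2r: subtract (-7/48q^2)·f_1 from 7/4q^2r + 1/4qr - 2q → 7/4q^2 + 1/4qr - 2q
  leading term q^2: subtract (-1)·k_4 from 7/4q^2 + 1/4qr - 2q → 1/4qr - 1/4q
  leading term qr: subtract (-1/48q)·f_1 from 1/4qr - 1/4q → 0
  remainder 0.

Every S-polynomial of the final basis reduces to 0, so we have a Gröbner basis.
Inter-reduce: drop elements whose leading term is divisible by another's, tail-reduce, and make monic.
Reduced Gröbner basis: {p - 7/4q + 7/4, q^2 - q, r - 1}.
Label its elements g_1 = p - 7/4q + 7/4, g_2 = q^2 - q, g_3 = r - 1.

Reduce h = -3pr - 7/4qr + 7q + 11r - 81/4 modulo G:
  leading term pr: subtract (-3r)·g_1 from -3pr - 7/4qr + 7q + 11r - 81/4 → -7qr + 7q + 65/4r - 81/4
  leading term qr: subtract (-7q)·g_3 from -7qr + 7q + 65/4r - 81/4 → 65/4r - 81/4
  leading term r: subtract (65/4)·g_3 from 65/4r - 81/4 → -4
  leading term 1: no divisor's leading term divides it; move -4 to the remainder.
  normal form = -4.
The normal form is nonzero, so h ∉ I. Since h minus its normal form lies in I, I + (h) = I + (n) where n = -4; decide whether this ideal is the whole ring.
Here n = -4 is a nonzero constant, hence a unit: 1 ∈ I + (h), the Gröbner basis of I + (h) is {1}, and the enlarged system has no common solution — adjoining h is inconsistent.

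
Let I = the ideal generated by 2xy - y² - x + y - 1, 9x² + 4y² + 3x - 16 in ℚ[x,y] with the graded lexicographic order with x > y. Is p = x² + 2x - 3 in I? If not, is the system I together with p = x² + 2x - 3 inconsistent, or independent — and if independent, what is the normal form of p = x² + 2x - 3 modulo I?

x² + 2x - 3 is independent of I; its normal form modulo I is -4/9y² + 5/3x - 11/9.

First compute the reduced Gröbner basis of I by Buchberger's algorithm.
f_1 = 2xy - y² - x + y - 1, LT = xy.
f_2 = 9x² + 4y² + 3x - 16, LT = x².

S(f_1,f_2): lcm = x²y. S = -½xy² - 4/9y³ - ½x² + ⅙xy - ½x + 16/9y.
  reduce S modulo (f_1, f_2):
  remainder -25/36y³ + 31/72y² - ⅜x + 113/72y - 67/72 ≠ 0; add h_3 = -25/36y³ + 31/72y² - ⅜x + 113/72y - 67/72 to the basis.

The other S-polynomials (S(f_1,h_3), S(f_2,h_3)) all reduce to 0 modulo the current basis, so we have a Gröbner basis.
Inter-reduce: drop elements whose leading term is divisible by another's, tail-reduce, and make monic.
Reduced Gröbner basis: {y³ - 31/50y² + 27/50x - 113/50y + 67/50, x² + 4/9y² + ⅓x - 16/9, xy - ½y² - ½x + ½y - ½}.
Label its elements g_1 = y³ - 31/50y² + 27/50x - 113/50y + 67/50, g_2 = x² + 4/9y² + ⅓x - 16/9, g_3 = xy - ½y² - ½x + ½y - ½.

Reduce p = x² + 2x - 3 modulo G:
  leading term x²: subtract (1)·g_2 from x² + 2x - 3 → -4/9y² + 5/3x - 11/9
  leading term y²: no divisor's leading term divides it; move -4/9y² to the remainder.
  leading term x: no divisor's leading term divides it; move 5/3x to the remainder.
  leading term 1: no divisor's leading term divides it; move -11/9 to the remainder.
  normal form = -4/9y² + 5/3x - 11/9.
The normal form is nonzero, so p ∉ I. Since p minus its normal form lies in I, I + (p) = I + (r) where r = -4/9y² + 5/3x - 11/9; decide whether this ideal is the whole ring.
Run Buchberger on G together with r (pairs among the g_i already reduce to 0 since G is a Gröbner basis):
g_1 = y³ - 31/50y² + 27/50x - 113/50y + 67/50, LT = y³.
g_2 = x² + 4/9y² + ⅓x - 16/9, LT = x².
g_3 = xy - ½y² - ½x + ½y - ½, LT = xy.
r = -4/9y² + 5/3x - 11/9, LT = y².

S(g_1,r): lcm = y³. S = 15/4xy - 31/50y² + 27/50x - 501/100y + 67/50.
  reduce S modulo (g_1, g_2, g_3, r):
  remainder 5697/800x - 1377/200y - 189/800 ≠ 0; add m_5 = 5697/800x - 1377/200y - 189/800 to the basis.

S(g_3,r): lcm = xy². S = -½y³ + 15/4x² - ½xy + ½y² - 11/4x - ½y.
  reduce S modulo (g_1, g_2, g_3, r, m_5):
  remainder -2424/211y + 2424/211 ≠ 0; add m_6 = -2424/211y + 2424/211 to the basis.

The other S-polynomials (S(g_1,g_2), S(g_1,g_3), S(g_2,g_3), S(g_2,r), S(g_1,m_5), S(g_2,m_5), S(g_3,m_5), S(r,m_5), S(g_1,m_6), S(g_2,m_6), S(g_3,m_6), S(r,m_6), S(m_5,m_6)) all reduce to 0 modulo the current basis, so we have a Gröbner basis.
Inter-reduce: drop elements whose leading term is divisible by another's, tail-reduce, and make monic.
Reduced Gröbner basis: {x - 1, y - 1}.
The reduced Gröbner basis of I + (p) is {x - 1, y - 1} ≠ {1}, a proper ideal, so the enlarged system stays consistent: p is independent of I, with normal form -4/9y² + 5/3x - 11/9.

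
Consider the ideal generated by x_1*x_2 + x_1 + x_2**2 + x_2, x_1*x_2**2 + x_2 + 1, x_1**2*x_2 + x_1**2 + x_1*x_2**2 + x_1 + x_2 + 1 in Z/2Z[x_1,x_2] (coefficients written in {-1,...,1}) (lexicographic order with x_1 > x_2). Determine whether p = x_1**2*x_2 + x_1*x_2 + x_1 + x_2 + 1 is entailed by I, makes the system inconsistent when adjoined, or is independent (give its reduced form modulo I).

x_1**2*x_2 + x_1*x_2 + x_1 + x_2 + 1 lies in I (it reduces to 0).

First compute the reduced Gröbner basis of I by Buchberger's algorithm.
f_1 = x_1*x_2 + x_1 + x_2**2 + x_2, LT = x_1*x_2.
f_2 = x_1*x_2**2 + x_2 + 1, LT = x_1*x_2**2.
f_3 = x_1**2*x_2 + x_1**2 + x_1*x_2**2 + x_1 + x_2 + 1, LT = x_1**2*x_2.

S(f_1,f_2): lcm = x_1*x_2**2. S = x_1*x_2 + x_2**3 + x_2**2 + x_2 + 1.
  leading term x_1*x_2: subtract (1)·f_1 from x_1*x_2 + x_2**3 + x_2**2 + x_2 + 1 → x_1 + x_2**3 + 1
  leading term x_1: no divisor's leading term divides it; move x_1 to the remainder.
  leading term x_2**3: no divisor's leading term divides it; move x_2**3 to the remainder.
  leading term 1: no divisor's leading term divides it; move 1 to the remainder.
  remainder x_1 + x_2**3 + 1 ≠ 0; add h_4 = x_1 + x_2**3 + 1 to the basis.

S(f_1,f_3): lcm = x_1**2*x_2. S = x_1*x_2 + x_1 + x_2 + 1.
  leading term x_1*x_2: subtract (1)·f_1 from x_1*x_2 + x_1 + x_2 + 1 → x_2**2 + 1
  leading term x_2**2: no divisor's leading term divides it; move x_2**2 to the remainder.
  leading term 1: no divisor's leading term divides it; move 1 to the remainder.
  remainder x_2**2 + 1 ≠ 0; add h_5 = x_2**2 + 1 to the basis.

S(f_1,h_4): lcm = x_1*x_2. S = x_1 + x_2**4 + x_2**2.
  leading term x_1: subtract (1)·h_4 from x_1 + x_2**4 + x_2**2 → x_2**4 + x_2**3 + x_2**2 + 1
  leading term x_2**4: subtract (x_2**2)·h_5 from x_2**4 + x_2**3 + x_2**2 + 1 → x_2**3 + 1
  leading term x_2**3: subtract (x_2)·h_5 from x_2**3 + 1 → x_2 + 1
  leading term x_2: no divisor's leading term divides it; move x_2 to the remainder.
  leading term 1: no divisor's leading term divides it; move 1 to the remainder.
  remainder x_2 + 1 ≠ 0; add h_6 = x_2 + 1 to the basis.

The other S-polynomials (S(f_2,f_3), S(f_2,h_4), S(f_3,h_4), S(f_1,h_5), S(f_2,h_5), S(f_3,h_5), S(h_4,h_5), S(f_1,h_6), S(f_2,h_6), S(f_3,h_6), S(h_4,h_6), S(h_5,h_6)) all reduce to 0 modulo the current basis, so we have a Gröbner basis.
Inter-reduce: drop elements whose leading term is divisible by another's, tail-reduce, and make monic.
Reduced Gröbner basis: {x_1, x_2 + 1}.
Label its elements g_1 = x_1, g_2 = x_2 + 1.

Reduce p = x_1**2*x_2 + x_1*x_2 + x_1 + x_2 + 1 modulo G:
  leading term x_1**2*x_2: subtract (x_1*x_2)·g_1 from x_1**2*x_2 + x_1*x_2 + x_1 + x_2 + 1 → x_1*x_2 + x_1 + x_2 + 1
  leading term x_1*x_2: subtract (x_2)·g_1 from x_1*x_2 + x_1 + x_2 + 1 → x_1 + x_2 + 1
  leading term x_1: subtract (1)·g_1 from x_1 + x_2 + 1 → x_2 + 1
  leading term x_2: subtract (1)·g_2 from x_2 + 1 → 0
  normal form = 0.
Since the normal form is 0, p ∈ I.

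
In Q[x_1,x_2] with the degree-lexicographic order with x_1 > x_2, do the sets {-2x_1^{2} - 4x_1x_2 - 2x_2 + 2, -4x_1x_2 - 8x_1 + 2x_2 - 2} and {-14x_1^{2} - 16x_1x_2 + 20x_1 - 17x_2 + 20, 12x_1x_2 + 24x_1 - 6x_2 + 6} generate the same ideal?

Two ideals are equal iff their reduced Gröbner bases coincide (the reduced basis is unique for a fixed ordering).
Buchberger on the first generating set:
f_1 = -2x_1^{2} - 4x_1x_2 - 2x_2 + 2, LT = x_1^{2}.
f_2 = -4x_1x_2 - 8x_1 + 2x_2 - 2, LT = x_1x_2.

S(f_1,f_2): lcm = x_1^{2}x_2. S = 2x_1x_2^{2} - 2x_1^{2} + \tfrac{1}{2}x_1x_2 + x_2^{2} - \tfrac{1}{2}x_1 - x_2.
  reduce S modulo (f_1, f_2):
  remainder 2x_2^{2} - \tfrac{3}{2}x_1 + \tfrac{1}{4}x_2 - \tfrac{9}{4} ≠ 0; add g_3 = 2x_2^{2} - \tfrac{3}{2}x_1 + \tfrac{1}{4}x_2 - \tfrac{9}{4} to the basis.

The other S-polynomials (S(f_1,g_3), S(f_2,g_3)) all reduce to 0 modulo the current basis, so we have a Gröbner basis.
Inter-reduce: drop elements whose leading term is divisible by another's, tail-reduce, and make monic.
Reduced Gröbner basis: {x_1^{2} - 4x_1 + 2x_2 - 2, x_1x_2 + 2x_1 - \tfrac{1}{2}x_2 + \tfrac{1}{2}, x_2^{2} - \tfrac{3}{4}x_1 + \tfrac{1}{8}x_2 - \tfrac{9}{8}}.

Buchberger on the second generating set:
h_1 = -14x_1^{2} - 16x_1x_2 + 20x_1 - 17x_2 + 20, LT = x_1^{2}.
h_2 = 12x_1x_2 + 24x_1 - 6x_2 + 6, LT = x_1x_2.

S(h_1,h_2): lcm = x_1^{2}x_2. S = \tfrac{8}{7}x_1x_2^{2} - 2x_1^{2} - \tfrac{13}{14}x_1x_2 + \tfrac{17}{14}x_2^{2} - \tfrac{1}{2}x_1 - \tfrac{10}{7}x_2.
  reduce S modulo (h_1, h_2):
  remainder \tfrac{25}{14}x_2^{2} - \tfrac{3}{2}x_1 - \tfrac{1}{28}x_2 - \tfrac{67}{28} ≠ 0; add k_3 = \tfrac{25}{14}x_2^{2} - \tfrac{3}{2}x_1 - \tfrac{1}{28}x_2 - \tfrac{67}{28} to the basis.

The other S-polynomials (S(h_1,k_3), S(h_2,k_3)) all reduce to 0 modulo the current basis, so we have a Gröbner basis.
Inter-reduce: drop elements whose leading term is divisible by another's, tail-reduce, and make monic.
Reduced Gröbner basis: {x_1^{2} - \tfrac{26}{7}x_1 + \tfrac{25}{14}x_2 - 2, x_1x_2 + 2x_1 - \tfrac{1}{2}x_2 + \tfrac{1}{2}, x_2^{2} - \tfrac{21}{25}x_1 - \tfrac{1}{50}x_2 - \tfrac{67}{50}}.

Since the reduced bases disagree, the two ideals are not the same.
The choice of monomial ordering does not affect the verdict — as long as both bases are computed under the same ordering, their equality decides ideal equality.

No, the ideals differ.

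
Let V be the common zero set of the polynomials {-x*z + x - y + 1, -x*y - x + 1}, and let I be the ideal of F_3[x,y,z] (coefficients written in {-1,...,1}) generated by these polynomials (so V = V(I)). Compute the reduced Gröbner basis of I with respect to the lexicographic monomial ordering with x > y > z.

G = {x*y + x - 1, x*z - x + y - 1, y**2 + z + 1}

This is the nonlinear analogue of row-reducing a linear system.

f_1 = -x*z + x - y + 1, LT = x*z.
f_2 = -x*y - x + 1, LT = x*y.

S(f_1,f_2): lcm = x*y*z. S = -x*y - x*z + y**2 - y + z.
  reduce S modulo (f_1, f_2):
  remainder y**2 + z + 1 ≠ 0; add g_3 = y**2 + z + 1 to the basis.

The other S-polynomials (S(f_1,g_3), S(f_2,g_3)) all reduce to 0 modulo the current basis, so we have a Gröbner basis.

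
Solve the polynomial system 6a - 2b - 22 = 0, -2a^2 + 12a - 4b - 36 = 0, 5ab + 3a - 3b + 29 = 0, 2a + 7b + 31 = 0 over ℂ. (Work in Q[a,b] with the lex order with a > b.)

{(2, -5)}

Compute a lex Gröbner basis by Buchberger's algorithm.
f_1 = 6a - 2b - 22, LT = a.
f_2 = -2a^2 + 12a - 4b - 36, LT = a^2.
f_3 = 5ab + 3a - 3b + 29, LT = ab.
f_4 = 2a + 7b + 31, LT = a.

S(f_1,f_2): lcm = a^2. S = -1/3ab + 7/3a - 2b - 18.
  leading term ab: subtract (-1/18b)·f_1 from -1/3ab + 7/3a - 2b - 18 → 7/3a - 1/9b^2 - 29/9b - 18
  leading term a: subtract (7/18)·f_1 from 7/3a - 1/9b^2 - 29/9b - 18 → -1/9b^2 - 22/9b - 85/9
  leading term b^2: no divisor's leading term divides it; move -1/9b^2 to the remainder.
  leading term b: no divisor's leading term divides it; move -22/9b to the remainder.
  leading term 1: no divisor's leading term divides it; move -85/9 to the remainder.
  remainder -1/9b^2 - 22/9b - 85/9 ≠ 0; add h_5 = -1/9b^2 - 22/9b - 85/9 to the basis.

S(f_1,f_3): lcm = ab. S = -3/5a - 1/3b^2 - 46/15b - 29/5.
  leading term a: subtract (-1/10)·f_1 from -3/5a - 1/3b^2 - 46/15b - 29/5 → -1/3b^2 - 49/15b - 8
  leading term b^2: subtract (3)·h_5 from -1/3b^2 - 49/15b - 8 → 61/15b + 61/3
  leading term b: no divisor's leading term divides it; move 61/15b to the remainder.
  leading term 1: no divisor's leading term divides it; move 61/3 to the remainder.
  remainder 61/15b + 61/3 ≠ 0; add h_6 = 61/15b + 61/3 to the basis.

The other S-polynomials (S(f_1,f_4), S(f_2,f_3), S(f_2,f_4), S(f_3,f_4), S(f_1,h_5), S(f_2,h_5), S(f_3,h_5), S(f_4,h_5), S(f_1,h_6), S(f_2,h_6), S(f_3,h_6), S(f_4,h_6), S(h_5,h_6)) all reduce to 0 modulo the current basis, so we have a Gröbner basis.
Inter-reduce: drop elements whose leading term is divisible by another's, tail-reduce, and make monic.
Reduced Gröbner basis: {a - 2, b + 5}.

Elimination: the polynomial b + 5 lies in the elimination ideal for b, so b ∈ {-5}. For each such b, the remaining basis elements (now univariate) give the rest of the solution.
  b = -5: the earlier basis element becomes a - 2 = 0, giving a = 2 — point (2, -5).
Each listed point satisfies every original equation (direct substitution).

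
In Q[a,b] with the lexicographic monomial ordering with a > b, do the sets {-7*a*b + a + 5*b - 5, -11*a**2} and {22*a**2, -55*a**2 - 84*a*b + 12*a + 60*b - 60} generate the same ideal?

Yes, the ideals are equal.

Two ideals are equal iff their reduced Gröbner bases coincide (the reduced basis is unique for a fixed ordering).
Buchberger on the first generating set:
f_1 = -7*a*b + a + 5*b - 5, LT = a*b.
f_2 = -11*a**2, LT = a**2.

S(f_1,f_2): lcm = a**2*b. S = -1/7*a**2 - 5/7*a*b + 5/7*a.
  leading term a**2: subtract (1/77)·f_2 from -1/7*a**2 - 5/7*a*b + 5/7*a → -5/7*a*b + 5/7*a
  leading term a*b: subtract (5/49)·f_1 from -5/7*a*b + 5/7*a → 30/49*a - 25/49*b + 25/49
  leading term a: no divisor's leading term divides it; move 30/49*a to the remainder.
  leading term b: no divisor's leading term divides it; move -25/49*b to the remainder.
  leading term 1: no divisor's leading term divides it; move 25/49 to the remainder.
  remainder 30/49*a - 25/49*b + 25/49 ≠ 0; add g_3 = 30/49*a - 25/49*b + 25/49 to the basis.

S(f_1,g_3): lcm = a*b. S = -1/7*a + 5/6*b**2 - 65/42*b + 5/7.
  leading term a: subtract (-7/30)·g_3 from -1/7*a + 5/6*b**2 - 65/42*b + 5/7 → 5/6*b**2 - 5/3*b + 5/6
  leading term b**2: no divisor's leading term divides it; move 5/6*b**2 to the remainder.
  leading term b: no divisor's leading term divides it; move -5/3*b to the remainder.
  leading term 1: no divisor's leading term divides it; move 5/6 to the remainder.
  remainder 5/6*b**2 - 5/3*b + 5/6 ≠ 0; add g_4 = 5/6*b**2 - 5/3*b + 5/6 to the basis.

S(f_2,g_3): lcm = a**2. S = 5/6*a*b - 5/6*a.
  leading term a*b: subtract (-5/42)·f_1 from 5/6*a*b - 5/6*a → -5/7*a + 25/42*b - 25/42
  leading term a: subtract (-7/6)·g_3 from -5/7*a + 25/42*b - 25/42 → 0
  remainder 0.

S(f_1,g_4): lcm = a*b**2. S = 13/7*a*b - a - 5/7*b**2 + 5/7*b.
  leading term a*b: subtract (-13/49)·f_1 from 13/7*a*b - a - 5/7*b**2 + 5/7*b → -36/49*a - 5/7*b**2 + 100/49*b - 65/49
  leading term a: subtract (-6/5)·g_3 from -36/49*a - 5/7*b**2 + 100/49*b - 65/49 → -5/7*b**2 + 10/7*b - 5/7
  leading term b**2: subtract (-6/7)·g_4 from -5/7*b**2 + 10/7*b - 5/7 → 0
  remainder 0.

S(f_2,g_4): leading monomials are coprime, so the S-polynomial reduces to 0 (Buchberger's first criterion).
S(g_3,g_4): leading monomials are coprime, so the S-polynomial reduces to 0 (Buchberger's first criterion).
Every S-polynomial of the final basis reduces to 0, so we have a Gröbner basis.
Inter-reduce: drop elements whose leading term is divisible by another's, tail-reduce, and make monic.
Reduced Gröbner basis: {a - 5/6*b + 5/6, b**2 - 2*b + 1}.

Buchberger on the second generating set:
h_1 = 22*a**2, LT = a**2.
h_2 = -55*a**2 - 84*a*b + 12*a + 60*b - 60, LT = a**2.

S(h_1,h_2): lcm = a**2. S = -84/55*a*b + 12/55*a + 12/11*b - 12/11.
  leading term a*b: no divisor's leading term divides it; move -84/55*a*b to the remainder.
  leading term a: no divisor's leading term divides it; move 12/55*a to the remainder.
  leading term b: no divisor's leading term divides it; move 12/11*b to the remainder.
  leading term 1: no divisor's leading term divides it; move -12/11 to the remainder.
  remainder -84/55*a*b + 12/55*a + 12/11*b - 12/11 ≠ 0; add k_3 = -84/55*a*b + 12/55*a + 12/11*b - 12/11 to the basis.

S(h_1,k_3): lcm = a**2*b. S = 1/7*a**2 + 5/7*a*b - 5/7*a.
  leading term a**2: subtract (1/154)·h_1 from 1/7*a**2 + 5/7*a*b - 5/7*a → 5/7*a*b - 5/7*a
  leading term a*b: subtract (-275/588)·k_3 from 5/7*a*b - 5/7*a → -30/49*a + 25/49*b - 25/49
  leading term a: no divisor's leading term divides it; move -30/49*a to the remainder.
  leading term b: no divisor's leading term divides it; move 25/49*b to the remainder.
  leading term 1: no divisor's leading term divides it; move -25/49 to the remainder.
  remainder -30/49*a + 25/49*b - 25/49 ≠ 0; add k_4 = -30/49*a + 25/49*b - 25/49 to the basis.

S(h_2,k_3): lcm = a**2*b. S = 1/7*a**2 + 84/55*a*b**2 + 191/385*a*b - 5/7*a - 12/11*b**2 + 12/11*b.
  leading term a**2: subtract (1/154)·h_1 from 1/7*a**2 + 84/55*a*b**2 + 191/385*a*b - 5/7*a - 12/11*b**2 + 12/11*b → 84/55*a*b**2 + 191/385*a*b - 5/7*a - 12/11*b**2 + 12/11*b
  leading term a*b**2: subtract (-b)·k_3 from 84/55*a*b**2 + 191/385*a*b - 5/7*a - 12/11*b**2 + 12/11*b → 5/7*a*b - 5/7*a
  leading term a*b: subtract (-275/588)·k_3 from 5/7*a*b - 5/7*a → -30/49*a + 25/49*b - 25/49
  leading term a: subtract (1)·k_4 from -30/49*a + 25/49*b - 25/49 → 0
  remainder 0.

S(h_1,k_4): lcm = a**2. S = 5/6*a*b - 5/6*a.
  leading term a*b: subtract (-275/504)·k_3 from 5/6*a*b - 5/6*a → -5/7*a + 25/42*b - 25/42
  leading term a: subtract (7/6)·k_4 from -5/7*a + 25/42*b - 25/42 → 0
  remainder 0.

S(h_2,k_4): lcm = a**2. S = 779/330*a*b - 347/330*a - 12/11*b + 12/11.
  leading term a*b: subtract (-779/504)·k_3 from 779/330*a*b - 347/330*a - 12/11*b + 12/11 → -5/7*a + 25/42*b - 25/42
  leading term a: subtract (7/6)·k_4 from -5/7*a + 25/42*b - 25/42 → 0
  remainder 0.

S(k_3,k_4): lcm = a*b. S = -1/7*a + 5/6*b**2 - 65/42*b + 5/7.
  leading term a: subtract (7/30)·k_4 from -1/7*a + 5/6*b**2 - 65/42*b + 5/7 → 5/6*b**2 - 5/3*b + 5/6
  leading term b**2: no divisor's leading term divides it; move 5/6*b**2 to the remainder.
  leading term b: no divisor's leading term divides it; move -5/3*b to the remainder.
  leading term 1: no divisor's leading term divides it; move 5/6 to the remainder.
  remainder 5/6*b**2 - 5/3*b + 5/6 ≠ 0; add k_5 = 5/6*b**2 - 5/3*b + 5/6 to the basis.

S(h_1,k_5): leading monomials are coprime, so the S-polynomial reduces to 0 (Buchberger's first criterion).
S(h_2,k_5): leading monomials are coprime, so the S-polynomial reduces to 0 (Buchberger's first criterion).
S(k_3,k_5): lcm = a*b**2. S = 13/7*a*b - a - 5/7*b**2 + 5/7*b.
  leading term a*b: subtract (-715/588)·k_3 from 13/7*a*b - a - 5/7*b**2 + 5/7*b → -36/49*a - 5/7*b**2 + 100/49*b - 65/49
  leading term a: subtract (6/5)·k_4 from -36/49*a - 5/7*b**2 + 100/49*b - 65/49 → -5/7*b**2 + 10/7*b - 5/7
  leading term b**2: subtract (-6/7)·k_5 from -5/7*b**2 + 10/7*b - 5/7 → 0
  remainder 0.

S(k_4,k_5): leading monomials are coprime, so the S-polynomial reduces to 0 (Buchberger's first criterion).
Every S-polynomial of the final basis reduces to 0, so we have a Gröbner basis.
Inter-reduce: drop elements whose leading term is divisible by another's, tail-reduce, and make monic.
Reduced Gröbner basis: {a - 5/6*b + 5/6, b**2 - 2*b + 1}.

These coincide, so the ideals are equal.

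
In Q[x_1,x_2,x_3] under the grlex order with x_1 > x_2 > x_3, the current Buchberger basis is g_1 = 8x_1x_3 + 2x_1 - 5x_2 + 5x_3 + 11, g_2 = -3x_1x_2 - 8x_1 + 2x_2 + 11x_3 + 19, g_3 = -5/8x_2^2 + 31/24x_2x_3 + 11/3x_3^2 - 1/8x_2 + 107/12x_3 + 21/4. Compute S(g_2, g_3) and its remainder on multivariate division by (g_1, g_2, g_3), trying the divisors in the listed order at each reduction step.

S(g_2, g_3) = 31/15x_1x_2x_3 + 88/15x_1x_3^2 + 37/15x_1x_2 + 214/15x_1x_3 - 2/3x_2^2 - 11/3x_2x_3 + 42/5x_1 - 19/3x_2; remainder on division = 0.

lcm(LM(g_2), LM(g_3)) = x_1x_2^2.
S = (lcm/LT(g_2))·g_2 − (lcm/LT(g_3))·g_3 = 31/15x_1x_2x_3 + 88/15x_1x_3^2 + 37/15x_1x_2 + 214/15x_1x_3 - 2/3x_2^2 - 11/3x_2x_3 + 42/5x_1 - 19/3x_2.
Reduce S modulo (g_1, g_2, g_3) in that order:
  leading term x_1x_2x_3: subtract (31/120x_2)·g_1 from 31/15x_1x_2x_3 + 88/15x_1x_3^2 + 37/15x_1x_2 + 214/15x_1x_3 - 2/3x_2^2 - 11/3x_2x_3 + 42/5x_1 - 19/3x_2 → 88/15x_1x_3^2 + 39/20x_1x_2 + 214/15x_1x_3 + 5/8x_2^2 - 119/24x_2x_3 + 42/5x_1 - 367/40x_2
  leading term x_1x_3^2: subtract (11/15x_3)·g_1 from 88/15x_1x_3^2 + 39/20x_1x_2 + 214/15x_1x_3 + 5/8x_2^2 - 119/24x_2x_3 + 42/5x_1 - 367/40x_2 → 39/20x_1x_2 + 64/5x_1x_3 + 5/8x_2^2 - 31/24x_2x_3 - 11/3x_3^2 + 42/5x_1 - 367/40x_2 - 121/15x_3
  leading term x_1x_2: subtract (-13/20)·g_2 from 39/20x_1x_2 + 64/5x_1x_3 + 5/8x_2^2 - 31/24x_2x_3 - 11/3x_3^2 + 42/5x_1 - 367/40x_2 - 121/15x_3 → 64/5x_1x_3 + 5/8x_2^2 - 31/24x_2x_3 - 11/3x_3^2 + 16/5x_1 - 63/8x_2 - 11/12x_3 + 247/20
  leading term x_1x_3: subtract (8/5)·g_1 from 64/5x_1x_3 + 5/8x_2^2 - 31/24x_2x_3 - 11/3x_3^2 + 16/5x_1 - 63/8x_2 - 11/12x_3 + 247/20 → 5/8x_2^2 - 31/24x_2x_3 - 11/3x_3^2 + 1/8x_2 - 107/12x_3 - 21/4
  leading term x_2^2: subtract (-1)·g_3 from 5/8x_2^2 - 31/24x_2x_3 - 11/3x_3^2 + 1/8x_2 - 107/12x_3 - 21/4 → 0
The remainder is 0, so this S-polynomial contributes no new basis element.
An S-polynomial is built so that the two leading terms cancel; whether anything survives reduction is exactly the Gröbner-basis criterion.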